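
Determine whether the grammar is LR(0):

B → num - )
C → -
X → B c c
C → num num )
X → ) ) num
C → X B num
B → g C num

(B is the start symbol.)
Yes, the grammar is LR(0)

Augment with B' → B and build the canonical LR(0) collection (I0 = CLOSURE({[B' → . B]}), then GOTO on every symbol after a dot until no new states appear). It has 21 states:
  I0: { [B → . g C num], [B → . num - )], [B' → . B] }  — shift
  I1: { [B' → B .] }  — accept
  I2: { [B → . g C num], [B → . num - )], [B → g . C num], [C → . -], [C → . X B num], [C → . num num )], [X → . ) ) num], [X → . B c c] }  — shift
  I3: { [B → num . - )] }  — shift
  I4: { [B → num - . )] }  — shift
  I5: { [B → num - ) .] }  — reduce
  I6: { [X → ) . ) num] }  — shift
  I7: { [C → - .] }  — reduce
  I8: { [X → B . c c] }  — shift
  I9: { [B → g C . num] }  — shift
  I10: { [B → . g C num], [B → . num - )], [C → X . B num] }  — shift
  I11: { [B → num . - )], [C → num . num )] }  — shift
  I12: { [C → num num . )] }  — shift
  I13: { [C → num num ) .] }  — reduce
  I14: { [C → X B . num] }  — shift
  I15: { [C → X B num .] }  — reduce
  I16: { [B → g C num .] }  — reduce
  I17: { [X → B c . c] }  — shift
  I18: { [X → B c c .] }  — reduce
  I19: { [X → ) ) . num] }  — shift
  I20: { [X → ) ) num .] }  — reduce

Every state is either a pure shift/goto state or contains exactly one complete item and nothing to shift — no conflicts. The grammar is LR(0).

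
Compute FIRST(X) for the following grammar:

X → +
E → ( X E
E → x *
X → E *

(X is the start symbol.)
To compute FIRST(X), examine every production with X on the left-hand side, reading each right-hand side left to right until a non-nullable symbol is reached.

FIRST sets of the other non-terminals involved (by the same procedure, iterated to a fixed point):
  FIRST(E) = { '(', 'x' }

From X → +:
  - '+' is a terminal: add '+' and stop
From X → E *:
  - E is a non-terminal: add FIRST(E) \ {ε} = { '(', 'x' }
    E is not nullable, so stop

Collecting: FIRST(X) = { '(', '+', 'x' }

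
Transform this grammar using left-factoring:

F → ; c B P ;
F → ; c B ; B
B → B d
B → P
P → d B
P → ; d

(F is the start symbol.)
F → ; c B F'
F' → P ;
F' → ; B
B → B d
B → P
P → d B
P → ; d

Left-factoring transforms A → αβ₁ | αβ₂ into A → αA' and A' → β₁ | β₂
(α is the longest common prefix among the alternatives). Repeat until
no nonterminal has two alternatives with a common prefix.

Round 1: F has alternatives sharing prefix '; c B'. Introduce F': F → ; c B F'
  Add: F' → P ;
  Add: F' → ; B

No remaining common prefixes — done.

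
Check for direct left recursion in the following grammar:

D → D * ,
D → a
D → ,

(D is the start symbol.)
D → D * ,: LEFT RECURSIVE (starts with D)
D → a: starts with a
D → ,: starts with ','

The grammar has direct left recursion on: D.

Answer: Yes, D is left-recursive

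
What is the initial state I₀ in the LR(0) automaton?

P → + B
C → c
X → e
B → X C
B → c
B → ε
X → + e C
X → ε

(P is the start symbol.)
{ [P → . + B], [P' → . P] }

First, augment the grammar with P' → P
I₀ = CLOSURE({ [P' → . P] }):
  [P' → . P] has the dot before P: add [P → . + B]
No further items can be added.

I₀ = { [P → . + B], [P' → . P] }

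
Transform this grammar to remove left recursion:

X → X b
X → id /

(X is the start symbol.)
X → id / X'
X' → b X'
X' → ε

X is directly left-recursive. The standard transformation for
  A → A α₁ | ... | A α_m | β₁ | ... | β_n
is
  A  → β₁ A' | ... | β_n A'
  A' → α₁ A' | ... | α_m A' | ε

X → id / becomes X → id / X'
X → X b becomes X' → b X'
Add X' → ε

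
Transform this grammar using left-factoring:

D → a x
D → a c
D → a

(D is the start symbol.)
D → a D'
D' → x
D' → c
D' → ε

Left-factoring transforms A → αβ₁ | αβ₂ into A → αA' and A' → β₁ | β₂
(α is the longest common prefix among the alternatives). Repeat until
no nonterminal has two alternatives with a common prefix.

Round 1: D has alternatives sharing prefix 'a'. Introduce D': D → a D'
  Add: D' → x
  Add: D' → c
  Add: D' → ε

No remaining common prefixes — done.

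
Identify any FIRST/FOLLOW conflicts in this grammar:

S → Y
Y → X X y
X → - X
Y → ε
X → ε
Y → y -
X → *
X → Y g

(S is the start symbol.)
Nullable non-terminals: S, X, Y.
FIRST sets used below: FIRST(Y) = { '*', '-', 'g', 'y', ε }, FIRST(X) = { '*', '-', 'g', 'y', ε }
S has a nullable alternative but only one production, so nothing to check.

X: nullable alternative(s) X → ε; FOLLOW(X) = { '*', '-', 'g', 'y' }
  X → - X: FIRST \ {ε} = { '-' } — overlaps FOLLOW(X) on { '-' }: CONFLICT
  X → ε: FIRST \ {ε} = { } — this is the only nullable alternative, skip
  X → *: FIRST \ {ε} = { '*' } — overlaps FOLLOW(X) on { '*' }: CONFLICT
  X → Y g: FIRST \ {ε} = { '*', '-', 'g', 'y' } — overlaps FOLLOW(X) on { '*', '-', 'g', 'y' }: CONFLICT

Y: nullable alternative(s) Y → ε; FOLLOW(Y) = { $, 'g' }
  Y → X X y: FIRST \ {ε} = { '*', '-', 'g', 'y' } — overlaps FOLLOW(Y) on { 'g' }: CONFLICT
  Y → ε: FIRST \ {ε} = { } — this is the only nullable alternative, skip
  Y → y -: FIRST \ {ε} = { 'y' } — disjoint from FOLLOW(Y)

So the grammar has 4 FIRST/FOLLOW conflicts (marked CONFLICT above).

Answer: Yes. Y → X X y with FOLLOW(Y) on { 'g' }; X → '-' X with FOLLOW(X) on { '-' }; X → '*' with FOLLOW(X) on { '*' }; X → Y g with FOLLOW(X) on { '*', '-', 'g', 'y' }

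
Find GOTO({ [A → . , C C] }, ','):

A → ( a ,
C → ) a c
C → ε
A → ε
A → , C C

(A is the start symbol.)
{ [A → , . C C], [C → . ) a c], [C → .] }

GOTO(I, ',') = CLOSURE({ [A → αX.β] : [A → α.Xβ] ∈ I, X = ',' })

Items with dot before ',', with the dot advanced:
  [A → . , C C] → [A → , . C C]
Closure of the advanced items:
  [A → , . C C] has the dot before C: add [C → . ) a c], [C → .]

GOTO = { [A → , . C C], [C → . ) a c], [C → .] }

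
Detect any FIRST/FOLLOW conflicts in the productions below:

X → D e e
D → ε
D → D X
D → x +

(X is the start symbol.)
A FIRST/FOLLOW conflict occurs when a non-terminal N has a nullable alternative N → β (β ⇒* ε) and another alternative N → α with FIRST(α) ∩ FOLLOW(N) ≠ ∅: on such a lookahead the parser cannot decide between expanding α and letting N vanish via β.

Nullable non-terminals: D.
FIRST sets used below: FIRST(D) = { 'e', 'x', ε }, FIRST(X) = { 'e', 'x' }

D: nullable alternative(s) D → ε; FOLLOW(D) = { 'e', 'x' }
  D → ε: FIRST \ {ε} = { } — this is the only nullable alternative, skip
  D → D X: FIRST \ {ε} = { 'e', 'x' } — overlaps FOLLOW(D) on { 'e', 'x' }: CONFLICT
  D → x +: FIRST \ {ε} = { 'x' } — overlaps FOLLOW(D) on { 'x' }: CONFLICT

X has no nullable alternative, so no FIRST/FOLLOW check is needed there.

So the grammar has 2 FIRST/FOLLOW conflicts (marked CONFLICT above).

Answer: Yes. D → D X with FOLLOW(D) on { 'e', 'x' }; D → x '+' with FOLLOW(D) on { 'x' }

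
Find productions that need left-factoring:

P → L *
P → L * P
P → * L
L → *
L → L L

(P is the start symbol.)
Yes, P has productions with common prefix 'L *'

Left-factoring is needed when two productions for the same non-terminal
share a common prefix on the right-hand side.

Productions for P:
  P → L *
  P → L * P
  P → * L
Productions for L:
  L → *
  L → L L

Found common prefix 'L *' in productions for P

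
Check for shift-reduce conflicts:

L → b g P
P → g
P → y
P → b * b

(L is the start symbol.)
A shift-reduce conflict occurs when an LR(0) state has both:
  - a complete (reduce) item [A → α .] (dot at the end), and
  - a shift item [B → β . c γ] (dot before a terminal).

Augment with L' → L and build the canonical LR(0) collection (I0 = CLOSURE({[L' → . L]}), then GOTO on every symbol after a dot until no new states appear). It has 10 states:
  I0: { [L → . b g P], [L' → . L] }  — shift
  I1: { [L' → L .] }  — accept
  I2: { [L → b . g P] }  — shift
  I3: { [L → b g . P], [P → . b * b], [P → . g], [P → . y] }  — shift
  I4: { [L → b g P .] }  — reduce
  I5: { [P → b . * b] }  — shift
  I6: { [P → g .] }  — reduce
  I7: { [P → y .] }  — reduce
  I8: { [P → b * . b] }  — shift
  I9: { [P → b * b .] }  — reduce

No state contains both a complete item and a shift item.

Answer: No shift-reduce conflicts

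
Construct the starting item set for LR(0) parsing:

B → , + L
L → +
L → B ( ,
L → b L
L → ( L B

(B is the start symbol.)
{ [B → . , + L], [B' → . B] }

First, augment the grammar with B' → B
I₀ = CLOSURE({ [B' → . B] }):
  [B' → . B] has the dot before B: add [B → . , + L]
No further items can be added.

I₀ = { [B → . , + L], [B' → . B] }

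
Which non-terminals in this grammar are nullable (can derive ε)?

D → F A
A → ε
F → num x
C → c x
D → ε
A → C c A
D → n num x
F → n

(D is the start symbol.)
ε-productions: A → ε, D → ε
So A, D are immediately nullable.
No further non-terminal can be added: every production for the remaining non-terminals contains a terminal or a non-nullable non-terminal.
Nullable = { 'A', 'D' }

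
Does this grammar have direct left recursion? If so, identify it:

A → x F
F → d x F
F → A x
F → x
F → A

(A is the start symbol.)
Direct left recursion occurs when N → N α for some non-terminal N (the right-hand side begins with the left-hand side itself).

A → x F: starts with x
F → d x F: starts with d
F → A x: starts with A
F → x: starts with x
F → A: starts with A

No direct left recursion found.

Answer: No direct left recursion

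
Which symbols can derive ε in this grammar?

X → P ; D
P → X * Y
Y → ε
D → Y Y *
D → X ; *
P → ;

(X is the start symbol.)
ε-productions: Y → ε
So Y is immediately nullable.
No further non-terminal can be added: every production for the remaining non-terminals contains a terminal or a non-nullable non-terminal.
Nullable = { 'Y' }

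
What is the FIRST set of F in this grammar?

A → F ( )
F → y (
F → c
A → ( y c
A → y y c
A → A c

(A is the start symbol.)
From F → y (:
  - y is a terminal: add 'y' and stop
From F → c:
  - c is a terminal: add 'c' and stop

Collecting: FIRST(F) = { 'c', 'y' }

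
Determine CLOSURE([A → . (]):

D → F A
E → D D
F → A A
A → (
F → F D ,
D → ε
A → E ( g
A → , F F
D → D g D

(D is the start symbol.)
To compute CLOSURE, for each item [A → α.Bβ] where B is a non-terminal, add [B → .γ] for all productions B → γ; repeat for the newly added items until nothing changes.

Start with: [A → . (]
The dot precedes the terminal '(', so nothing is added.

CLOSURE = { [A → . (] }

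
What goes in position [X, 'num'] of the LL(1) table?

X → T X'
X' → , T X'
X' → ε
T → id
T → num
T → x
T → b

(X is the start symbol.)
X → T X'

To find M[X, 'num'], we find productions for X where 'num' is in the predict set (PREDICT(N → α) = (FIRST(α) \ {ε}) ∪ (FOLLOW(N) if α ⇒* ε)).

Relevant sets:
  FIRST(T) = { 'b', 'id', 'num', 'x' }

X → T X': PREDICT = { 'b', 'id', 'num', 'x' }
  'num' is in predict set, so this production goes in M[X, 'num']

M[X, 'num'] = X → T X'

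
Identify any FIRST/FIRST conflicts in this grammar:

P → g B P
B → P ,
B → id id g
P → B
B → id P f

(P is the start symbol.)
FIRST sets of the non-terminals at (or reachable through a nullable prefix from) the front of some alternative:
  FIRST(B) = { 'g', 'id' }
  FIRST(P) = { 'g', 'id' }

Productions for P:
  P → g B P: FIRST = { 'g' }
  P → B: FIRST = { 'g', 'id' }
Productions for B:
  B → P ,: FIRST = { 'g', 'id' }
  B → id id g: FIRST = { 'id' }
  B → id P f: FIRST = { 'id' }

Conflict for P: P → g B P and P → B
  Overlap: { 'g' }
Conflict for B: B → P , and B → id id g
  Overlap: { 'id' }
Conflict for B: B → P , and B → id P f
  Overlap: { 'id' }
Conflict for B: B → id id g and B → id P f
  Overlap: { 'id' }

Answer: Yes. P → g B P / P → B on { 'g' }; B → P ',' / B → id id g on { 'id' }; B → P ',' / B → id P f on { 'id' }; B → id id g / B → id P f on { 'id' }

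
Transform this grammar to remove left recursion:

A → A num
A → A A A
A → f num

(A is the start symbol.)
A is directly left-recursive. The standard transformation for
  A → A α₁ | ... | A α_m | β₁ | ... | β_n
is
  A  → β₁ A' | ... | β_n A'
  A' → α₁ A' | ... | α_m A' | ε

A → f num becomes A → f num A'
A → A num becomes A' → num A'
A → A A A becomes A' → A A A'
Add A' → ε

Resulting grammar:
A → f num A'
A' → num A'
A' → A A A'
A' → ε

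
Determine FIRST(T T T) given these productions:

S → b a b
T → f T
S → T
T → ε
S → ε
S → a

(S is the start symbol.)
{ 'f', ε }

FIRST sets of the non-terminals involved (from the grammar, by fixed-point iteration):
  FIRST(T) = { 'f', ε }

To compute FIRST(T T T), process the symbols left to right:
Symbol T is a non-terminal. Add FIRST(T) \ {ε} = { 'f' }
T is nullable (ε ∈ FIRST(T)), continue to the next symbol.
Symbol T is a non-terminal. Add FIRST(T) \ {ε} = { 'f' }
T is nullable (ε ∈ FIRST(T)), continue to the next symbol.
Symbol T is a non-terminal. Add FIRST(T) \ {ε} = { 'f' }
T is nullable (ε ∈ FIRST(T)), continue to the next symbol.
All symbols are nullable, so ε is in the result.
FIRST(T T T) = { 'f', ε }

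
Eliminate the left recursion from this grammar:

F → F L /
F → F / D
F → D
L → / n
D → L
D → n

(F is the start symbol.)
F is directly left-recursive. The standard transformation for
  A → A α₁ | ... | A α_m | β₁ | ... | β_n
is
  A  → β₁ A' | ... | β_n A'
  A' → α₁ A' | ... | α_m A' | ε

F → D becomes F → D F'
F → F L / becomes F' → L / F'
F → F / D becomes F' → / D F'
Add F' → ε

Productions for other non-terminals are unchanged:
  L → / n
  D → L
  D → n

Resulting grammar:
F → D F'
F' → L / F'
F' → / D F'
F' → ε
L → / n
D → L
D → n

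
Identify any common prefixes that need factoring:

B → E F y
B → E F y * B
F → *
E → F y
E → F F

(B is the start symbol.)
Left-factoring is needed when two productions for the same non-terminal
share a common prefix on the right-hand side.

Productions for B:
  B → E F y
  B → E F y * B
Productions for E:
  E → F y
  E → F F

Found common prefix 'E F y' in productions for B
Found common prefix 'F' in productions for E

Answer: Yes, B has productions with common prefix 'E F y'; E has productions with common prefix 'F'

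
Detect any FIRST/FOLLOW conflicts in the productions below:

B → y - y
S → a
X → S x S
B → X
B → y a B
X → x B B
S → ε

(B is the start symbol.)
Yes. S → a with FOLLOW(S) on { 'a' }

A FIRST/FOLLOW conflict occurs when a non-terminal N has a nullable alternative N → β (β ⇒* ε) and another alternative N → α with FIRST(α) ∩ FOLLOW(N) ≠ ∅: on such a lookahead the parser cannot decide between expanding α and letting N vanish via β.

Nullable non-terminals: S.

S: nullable alternative(s) S → ε; FOLLOW(S) = { $, 'a', 'x', 'y' }
  S → a: FIRST \ {ε} = { 'a' } — overlaps FOLLOW(S) on { 'a' }: CONFLICT
  S → ε: FIRST \ {ε} = { } — this is the only nullable alternative, skip

B, X have no nullable alternative, so no FIRST/FOLLOW check is needed there.

So the grammar has 1 FIRST/FOLLOW conflict (marked CONFLICT above).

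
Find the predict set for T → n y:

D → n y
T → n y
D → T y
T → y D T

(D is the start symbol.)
PREDICT(T → n y) = (FIRST(RHS) \ {ε}) ∪ (FOLLOW(T) if ε ∈ FIRST(RHS), i.e. RHS ⇒* ε)
FIRST(n y) = { 'n' }
ε ∉ FIRST(n y), so FOLLOW(T) is not added.
PREDICT(T → n y) = { 'n' }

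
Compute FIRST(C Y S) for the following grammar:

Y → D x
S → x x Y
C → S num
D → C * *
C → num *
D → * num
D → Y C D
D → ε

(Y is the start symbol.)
{ 'num', 'x' }

FIRST sets of the non-terminals involved (from the grammar, by fixed-point iteration):
  FIRST(C) = { 'num', 'x' }

To compute FIRST(C Y S), process the symbols left to right:
Symbol C is a non-terminal. Add FIRST(C) \ {ε} = { 'num', 'x' }
C is not nullable (ε ∉ FIRST(C)), so stop here.
FIRST(C Y S) = { 'num', 'x' }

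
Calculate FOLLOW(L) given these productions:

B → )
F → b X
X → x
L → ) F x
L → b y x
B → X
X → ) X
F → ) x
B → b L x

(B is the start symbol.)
To compute FOLLOW(L), find every occurrence of L on a right-hand side N → α L β: add FIRST(β) \ {ε}, and if β is empty or nullable also add FOLLOW(N). Iterate to a fixed point.

In B → b L x: L is followed by x, add FIRST(x) \ {ε} = { 'x' }

Taking the union: FOLLOW(L) = { 'x' }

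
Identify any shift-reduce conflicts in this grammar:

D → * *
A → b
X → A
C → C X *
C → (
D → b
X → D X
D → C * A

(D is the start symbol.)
No shift-reduce conflicts

A shift-reduce conflict occurs when an LR(0) state has both:
  - a complete (reduce) item [A → α .] (dot at the end), and
  - a shift item [B → β . c γ] (dot before a terminal).

Augment with D' → D and build the canonical LR(0) collection (I0 = CLOSURE({[D' → . D]}), then GOTO on every symbol after a dot until no new states appear). It has 16 states:
  I0: { [C → . (], [C → . C X *], [D → . * *], [D → . C * A], [D → . b], [D' → . D] }  — shift
  I1: { [C → ( .] }  — reduce
  I2: { [D → * . *] }  — shift
  I3: { [A → . b], [C → . (], [C → . C X *], [C → C . X *], [D → . * *], [D → . C * A], [D → . b], [D → C . * A], [X → . A], [X → . D X] }  — shift
  I4: { [D' → D .] }  — accept
  I5: { [D → b .] }  — reduce
  I6: { [A → . b], [D → * . *], [D → C * . A] }  — shift
  I7: { [X → A .] }  — reduce
  I8: { [A → . b], [C → . (], [C → . C X *], [D → . * *], [D → . C * A], [D → . b], [X → . A], [X → . D X], [X → D . X] }  — shift
  I9: { [C → C X . *] }  — shift
  I10: { [A → b .], [D → b .] }  — 2 reduces
  I11: { [C → C X * .] }  — reduce
  I12: { [X → D X .] }  — reduce
  I13: { [D → * * .] }  — reduce
  I14: { [D → C * A .] }  — reduce
  I15: { [A → b .] }  — reduce

No state contains both a complete item and a shift item.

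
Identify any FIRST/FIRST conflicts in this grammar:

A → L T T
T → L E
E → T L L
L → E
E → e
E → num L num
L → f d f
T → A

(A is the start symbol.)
Yes. T → L E / T → A on { 'e', 'f', 'num' }; E → T L L / E → e on { 'e' }; E → T L L / E → num L num on { 'num' }; L → E / L → f d f on { 'f' }

FIRST sets of the non-terminals at (or reachable through a nullable prefix from) the front of some alternative:
  FIRST(L) = { 'e', 'f', 'num' }
  FIRST(A) = { 'e', 'f', 'num' }
  FIRST(T) = { 'e', 'f', 'num' }
  FIRST(E) = { 'e', 'f', 'num' }

Productions for T:
  T → L E: FIRST = { 'e', 'f', 'num' }
  T → A: FIRST = { 'e', 'f', 'num' }
Productions for E:
  E → T L L: FIRST = { 'e', 'f', 'num' }
  E → e: FIRST = { 'e' }
  E → num L num: FIRST = { 'num' }
Productions for L:
  L → E: FIRST = { 'e', 'f', 'num' }
  L → f d f: FIRST = { 'f' }
A has only one production, so no FIRST/FIRST conflict is possible there.

Conflict for T: T → L E and T → A
  Overlap: { 'e', 'f', 'num' }
Conflict for E: E → T L L and E → e
  Overlap: { 'e' }
Conflict for E: E → T L L and E → num L num
  Overlap: { 'num' }
Conflict for L: L → E and L → f d f
  Overlap: { 'f' }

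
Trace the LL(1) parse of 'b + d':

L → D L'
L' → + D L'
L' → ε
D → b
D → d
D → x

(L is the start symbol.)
Stack is shown with the top on the left.

Stack     Input    Action
-------------------------
L $       b + d $  output L → D L'
D L' $    b + d $  output D → b
b L' $    b + d $  match 'b'
L' $      + d $    output L' → + D L'
+ D L' $  + d $    match '+'
D L' $    d $      output D → d
d L' $    d $      match 'd'
L' $      $        output L' → ε
$         $        accept

The string is accepted.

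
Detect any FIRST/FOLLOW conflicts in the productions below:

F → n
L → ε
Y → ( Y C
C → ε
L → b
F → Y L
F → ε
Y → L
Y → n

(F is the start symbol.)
Nullable non-terminals: C, F, L, Y.
FIRST sets used below: FIRST(Y) = { '(', 'b', 'n', ε }, FIRST(L) = { 'b', ε }
C has a nullable alternative but only one production, so nothing to check.

F: nullable alternative(s) F → Y L, F → ε; FOLLOW(F) = { $ }
  F → n: FIRST \ {ε} = { 'n' } — disjoint from FOLLOW(F)
  F → Y L: FIRST \ {ε} = { '(', 'b', 'n' } — disjoint from FOLLOW(F)
  F → ε: FIRST \ {ε} = { } — disjoint from FOLLOW(F)

L: nullable alternative(s) L → ε; FOLLOW(L) = { $, 'b' }
  L → ε: FIRST \ {ε} = { } — this is the only nullable alternative, skip
  L → b: FIRST \ {ε} = { 'b' } — overlaps FOLLOW(L) on { 'b' }: CONFLICT

Y: nullable alternative(s) Y → L; FOLLOW(Y) = { $, 'b' }
  Y → ( Y C: FIRST \ {ε} = { '(' } — disjoint from FOLLOW(Y)
  Y → L: FIRST \ {ε} = { 'b' } — this is the only nullable alternative, skip
  Y → n: FIRST \ {ε} = { 'n' } — disjoint from FOLLOW(Y)

So the grammar has 1 FIRST/FOLLOW conflict (marked CONFLICT above).

Answer: Yes. L → b with FOLLOW(L) on { 'b' }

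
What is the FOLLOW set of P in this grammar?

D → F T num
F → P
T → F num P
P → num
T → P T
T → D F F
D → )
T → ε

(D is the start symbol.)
{ ')', 'num' }

To compute FOLLOW(P), find every occurrence of P on a right-hand side N → α P β: add FIRST(β) \ {ε}, and if β is empty or nullable also add FOLLOW(N). Iterate to a fixed point.

In F → P: P is at the end, add FOLLOW(F)
In T → F num P: P is at the end, add FOLLOW(T)
In T → P T: P is followed by T, add FIRST(T) \ {ε} = { ')', 'num' }
  T is nullable, so also add FOLLOW(T)

The FOLLOW sets referred to above (computed the same way, to a fixed point):
  FOLLOW(F) = { ')', 'num' }
  FOLLOW(T) = { 'num' }

Taking the union: FOLLOW(P) = { ')', 'num' }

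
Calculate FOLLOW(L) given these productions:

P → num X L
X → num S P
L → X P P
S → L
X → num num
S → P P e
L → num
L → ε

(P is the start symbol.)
{ $, 'e', 'num' }

To compute FOLLOW(L), find every occurrence of L on a right-hand side N → α L β: add FIRST(β) \ {ε}, and if β is empty or nullable also add FOLLOW(N). Iterate to a fixed point.

In P → num X L: L is at the end, add FOLLOW(P)
In S → L: L is at the end, add FOLLOW(S)

The FOLLOW sets referred to above (computed the same way, to a fixed point):
  FOLLOW(P) = { $, 'e', 'num' }
  FOLLOW(S) = { 'num' }

Taking the union: FOLLOW(L) = { $, 'e', 'num' }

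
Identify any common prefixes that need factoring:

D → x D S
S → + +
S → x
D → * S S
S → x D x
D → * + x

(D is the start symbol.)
Left-factoring is needed when two productions for the same non-terminal
share a common prefix on the right-hand side.

Productions for D:
  D → x D S
  D → * S S
  D → * + x
Productions for S:
  S → + +
  S → x
  S → x D x

Found common prefix '*' in productions for D
Found common prefix 'x' in productions for S

Answer: Yes, D has productions with common prefix '*'; S has productions with common prefix 'x'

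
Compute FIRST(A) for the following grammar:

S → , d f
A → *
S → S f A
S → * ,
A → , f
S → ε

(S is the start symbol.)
To compute FIRST(A), examine every production with A on the left-hand side, reading each right-hand side left to right until a non-nullable symbol is reached.

From A → *:
  - '*' is a terminal: add '*' and stop
From A → , f:
  - ',' is a terminal: add ',' and stop

Collecting: FIRST(A) = { '*', ',' }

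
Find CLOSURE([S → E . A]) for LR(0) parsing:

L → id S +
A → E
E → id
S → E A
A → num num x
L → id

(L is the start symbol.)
To compute CLOSURE, for each item [A → α.Bβ] where B is a non-terminal, add [B → .γ] for all productions B → γ; repeat for the newly added items until nothing changes.

Start with: [S → E . A]
  [S → E . A] has the dot before A: add [A → . E], [A → . num num x]
  [A → . E] has the dot before E: add [E → . id]
No further items can be added.

CLOSURE = { [A → . E], [A → . num num x], [E → . id], [S → E . A] }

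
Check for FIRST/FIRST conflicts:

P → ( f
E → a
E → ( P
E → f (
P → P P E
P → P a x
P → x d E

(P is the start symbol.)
Yes. P → '(' f / P → P P E on { '(' }; P → '(' f / P → P a x on { '(' }; P → P P E / P → P a x on { '(', 'x' }; P → P P E / P → x d E on { 'x' }; P → P a x / P → x d E on { 'x' }

FIRST sets of the non-terminals at (or reachable through a nullable prefix from) the front of some alternative:
  FIRST(P) = { '(', 'x' }

Productions for P:
  P → ( f: FIRST = { '(' }
  P → P P E: FIRST = { '(', 'x' }
  P → P a x: FIRST = { '(', 'x' }
  P → x d E: FIRST = { 'x' }
Productions for E:
  E → a: FIRST = { 'a' }
  E → ( P: FIRST = { '(' }
  E → f (: FIRST = { 'f' }

Conflict for P: P → ( f and P → P P E
  Overlap: { '(' }
Conflict for P: P → ( f and P → P a x
  Overlap: { '(' }
Conflict for P: P → P P E and P → P a x
  Overlap: { '(', 'x' }
Conflict for P: P → P P E and P → x d E
  Overlap: { 'x' }
Conflict for P: P → P a x and P → x d E
  Overlap: { 'x' }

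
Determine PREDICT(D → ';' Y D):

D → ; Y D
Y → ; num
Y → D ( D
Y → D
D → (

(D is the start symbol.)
PREDICT(D → ';' Y D) = (FIRST(RHS) \ {ε}) ∪ (FOLLOW(D) if ε ∈ FIRST(RHS), i.e. RHS ⇒* ε)
FIRST(';' Y D) = { ';' }
ε ∉ FIRST(';' Y D), so FOLLOW(D) is not added.
PREDICT(D → ';' Y D) = { ';' }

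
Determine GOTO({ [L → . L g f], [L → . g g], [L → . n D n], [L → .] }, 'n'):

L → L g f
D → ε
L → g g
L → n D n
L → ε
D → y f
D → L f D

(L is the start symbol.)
{ [D → . L f D], [D → . y f], [D → .], [L → . L g f], [L → . g g], [L → . n D n], [L → .], [L → n . D n] }

GOTO(I, 'n') = CLOSURE({ [A → αX.β] : [A → α.Xβ] ∈ I, X = 'n' })

Items with dot before 'n', with the dot advanced:
  [L → . n D n] → [L → n . D n]
Closure of the advanced items:
  [L → n . D n] has the dot before D: add [D → .], [D → . y f], [D → . L f D]
  [D → . L f D] has the dot before L: add [L → . L g f], [L → . g g], [L → . n D n], [L → .]

GOTO = { [D → . L f D], [D → . y f], [D → .], [L → . L g f], [L → . g g], [L → . n D n], [L → .], [L → n . D n] }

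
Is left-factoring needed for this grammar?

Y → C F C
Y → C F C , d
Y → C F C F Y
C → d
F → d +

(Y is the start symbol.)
Yes, Y has productions with common prefix 'C F C'

Left-factoring is needed when two productions for the same non-terminal
share a common prefix on the right-hand side.

Productions for Y:
  Y → C F C
  Y → C F C , d
  Y → C F C F Y

Found common prefix 'C F C' in productions for Y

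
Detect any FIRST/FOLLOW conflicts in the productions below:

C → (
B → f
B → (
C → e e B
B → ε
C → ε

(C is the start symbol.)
Nullable non-terminals: B, C.

B: nullable alternative(s) B → ε; FOLLOW(B) = { $ }
  B → f: FIRST \ {ε} = { 'f' } — disjoint from FOLLOW(B)
  B → (: FIRST \ {ε} = { '(' } — disjoint from FOLLOW(B)
  B → ε: FIRST \ {ε} = { } — this is the only nullable alternative, skip

C: nullable alternative(s) C → ε; FOLLOW(C) = { $ }
  C → (: FIRST \ {ε} = { '(' } — disjoint from FOLLOW(C)
  C → e e B: FIRST \ {ε} = { 'e' } — disjoint from FOLLOW(C)
  C → ε: FIRST \ {ε} = { } — this is the only nullable alternative, skip

No FIRST/FOLLOW conflicts found.

Answer: No FIRST/FOLLOW conflicts.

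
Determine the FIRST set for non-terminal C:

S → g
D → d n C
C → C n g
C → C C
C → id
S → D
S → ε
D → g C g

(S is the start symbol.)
{ 'id' }

To compute FIRST(C), examine every production with C on the left-hand side, reading each right-hand side left to right until a non-nullable symbol is reached.

From C → C n g:
  - C is the symbol being defined: contributes nothing new
    C is not nullable, so stop
From C → C C:
  - C is the symbol being defined: contributes nothing new
    C is not nullable, so stop
From C → id:
  - id is a terminal: add 'id' and stop

Collecting: FIRST(C) = { 'id' }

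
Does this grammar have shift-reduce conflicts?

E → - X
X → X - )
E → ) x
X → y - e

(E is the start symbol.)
Yes — I4: [E → - X .] vs [X → X . - )]

A shift-reduce conflict occurs when an LR(0) state has both:
  - a complete (reduce) item [A → α .] (dot at the end), and
  - a shift item [B → β . c γ] (dot before a terminal).

Augment with E' → E and build the canonical LR(0) collection (I0 = CLOSURE({[E' → . E]}), then GOTO on every symbol after a dot until no new states appear). It has 11 states:
  I0: { [E → . ) x], [E → . - X], [E' → . E] }  — shift
  I1: { [E → ) . x] }  — shift
  I2: { [E → - . X], [X → . X - )], [X → . y - e] }  — shift
  I3: { [E' → E .] }  — accept
  I4: { [E → - X .], [X → X . - )] }  — shift, reduce
  I5: { [X → y . - e] }  — shift
  I6: { [X → y - . e] }  — shift
  I7: { [X → y - e .] }  — reduce
  I8: { [X → X - . )] }  — shift
  I9: { [X → X - ) .] }  — reduce
  I10: { [E → ) x .] }  — reduce

I4 contains reduce item [E → - X .] and shift item [X → X . - )] — shift-reduce conflict.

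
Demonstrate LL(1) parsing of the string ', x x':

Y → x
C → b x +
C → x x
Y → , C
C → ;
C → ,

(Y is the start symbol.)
LL(1) parsing maintains a stack (initially the start symbol over $) and the input. At each step: if the stack top is a terminal, match it against the current input token; if it is a non-terminal N, replace it with the RHS of M[N, lookahead] (the unique production whose predict set contains the lookahead).

Stack is shown with the top on the left.

Stack  Input    Action
----------------------
Y $    , x x $  output Y → , C
, C $  , x x $  match ','
C $    x x $    output C → x x
x x $  x x $    match 'x'
x $    x $      match 'x'
$      $        accept

The string is accepted.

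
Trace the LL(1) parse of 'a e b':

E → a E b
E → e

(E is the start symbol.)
LL(1) parsing maintains a stack (initially the start symbol over $) and the input. At each step: if the stack top is a terminal, match it against the current input token; if it is a non-terminal N, replace it with the RHS of M[N, lookahead] (the unique production whose predict set contains the lookahead).

Stack is shown with the top on the left.

Stack    Input    Action
------------------------
E $      a e b $  output E → a E b
a E b $  a e b $  match 'a'
E b $    e b $    output E → e
e b $    e b $    match 'e'
b $      b $      match 'b'
$        $        accept

The string is accepted.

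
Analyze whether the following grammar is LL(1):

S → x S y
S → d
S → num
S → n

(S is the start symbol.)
For S:
  PREDICT(S → x S y) = { 'x' }
  PREDICT(S → d) = { 'd' }
  PREDICT(S → num) = { 'num' }
  PREDICT(S → n) = { 'n' }

All predict sets are disjoint. The grammar IS LL(1).

Answer: Yes, the grammar is LL(1).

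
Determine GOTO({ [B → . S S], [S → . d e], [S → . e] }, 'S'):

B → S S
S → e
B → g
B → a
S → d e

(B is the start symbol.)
GOTO(I, 'S') = CLOSURE({ [A → αX.β] : [A → α.Xβ] ∈ I, X = 'S' })

Items with dot before 'S', with the dot advanced:
  [B → . S S] → [B → S . S]
Closure of the advanced items:
  [B → S . S] has the dot before S: add [S → . e], [S → . d e]

GOTO = { [B → S . S], [S → . d e], [S → . e] }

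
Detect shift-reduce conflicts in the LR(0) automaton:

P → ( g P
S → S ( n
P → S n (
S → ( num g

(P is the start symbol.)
Augment with P' → P and build the canonical LR(0) collection (I0 = CLOSURE({[P' → . P]}), then GOTO on every symbol after a dot until no new states appear). It has 12 states:
  I0: { [P → . ( g P], [P → . S n (], [P' → . P], [S → . ( num g], [S → . S ( n] }  — shift
  I1: { [P → ( . g P], [S → ( . num g] }  — shift
  I2: { [P' → P .] }  — accept
  I3: { [P → S . n (], [S → S . ( n] }  — shift
  I4: { [S → S ( . n] }  — shift
  I5: { [P → S n . (] }  — shift
  I6: { [P → S n ( .] }  — reduce
  I7: { [S → S ( n .] }  — reduce
  I8: { [P → ( g . P], [P → . ( g P], [P → . S n (], [S → . ( num g], [S → . S ( n] }  — shift
  I9: { [S → ( num . g] }  — shift
  I10: { [S → ( num g .] }  — reduce
  I11: { [P → ( g P .] }  — reduce

No state contains both a complete item and a shift item.

Answer: No shift-reduce conflicts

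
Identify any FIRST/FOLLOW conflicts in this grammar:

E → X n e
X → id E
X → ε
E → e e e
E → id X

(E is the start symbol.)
Nullable non-terminals: X.

X: nullable alternative(s) X → ε; FOLLOW(X) = { $, 'n' }
  X → id E: FIRST \ {ε} = { 'id' } — disjoint from FOLLOW(X)
  X → ε: FIRST \ {ε} = { } — this is the only nullable alternative, skip

E has no nullable alternative, so no FIRST/FOLLOW check is needed there.

No FIRST/FOLLOW conflicts found.

Answer: No FIRST/FOLLOW conflicts.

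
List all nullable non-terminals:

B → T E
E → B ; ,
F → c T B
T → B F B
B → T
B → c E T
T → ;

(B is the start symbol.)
None

There are no ε-productions, so no non-terminal can derive ε.
No non-terminals are nullable.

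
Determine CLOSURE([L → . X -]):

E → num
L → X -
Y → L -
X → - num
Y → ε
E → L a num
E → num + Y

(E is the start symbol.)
To compute CLOSURE, for each item [A → α.Bβ] where B is a non-terminal, add [B → .γ] for all productions B → γ; repeat for the newly added items until nothing changes.

Start with: [L → . X -]
  [L → . X -] has the dot before X: add [X → . - num]
No further items can be added.

CLOSURE = { [L → . X -], [X → . - num] }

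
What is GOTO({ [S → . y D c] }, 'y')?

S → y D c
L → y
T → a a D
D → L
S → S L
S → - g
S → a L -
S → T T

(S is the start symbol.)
{ [D → . L], [L → . y], [S → y . D c] }

GOTO(I, 'y') = CLOSURE({ [A → αX.β] : [A → α.Xβ] ∈ I, X = 'y' })

Items with dot before 'y', with the dot advanced:
  [S → . y D c] → [S → y . D c]
Closure of the advanced items:
  [S → y . D c] has the dot before D: add [D → . L]
  [D → . L] has the dot before L: add [L → . y]

GOTO = { [D → . L], [L → . y], [S → y . D c] }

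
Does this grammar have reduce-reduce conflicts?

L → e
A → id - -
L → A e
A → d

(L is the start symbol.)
A reduce-reduce conflict occurs when an LR(0) state has two complete items [A → α .] and [B → β .] — both call for a reduction, and with no lookahead the parser cannot choose between them.

Augment with L' → L and build the canonical LR(0) collection (I0 = CLOSURE({[L' → . L]}), then GOTO on every symbol after a dot until no new states appear). It has 9 states:
  I0: { [A → . d], [A → . id - -], [L → . A e], [L → . e], [L' → . L] }  — shift
  I1: { [L → A . e] }  — shift
  I2: { [L' → L .] }  — accept
  I3: { [A → d .] }  — reduce
  I4: { [L → e .] }  — reduce
  I5: { [A → id . - -] }  — shift
  I6: { [A → id - . -] }  — shift
  I7: { [A → id - - .] }  — reduce
  I8: { [L → A e .] }  — reduce

No state contains more than one complete item.

Answer: No reduce-reduce conflicts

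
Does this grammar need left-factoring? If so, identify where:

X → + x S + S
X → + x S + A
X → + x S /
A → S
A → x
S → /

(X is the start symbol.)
Left-factoring is needed when two productions for the same non-terminal
share a common prefix on the right-hand side.

Productions for X:
  X → + x S + S
  X → + x S + A
  X → + x S /
Productions for A:
  A → S
  A → x

Found common prefix '+ x S' in productions for X

Answer: Yes, X has productions with common prefix '+ x S'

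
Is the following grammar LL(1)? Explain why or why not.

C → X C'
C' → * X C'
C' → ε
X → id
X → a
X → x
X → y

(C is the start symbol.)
Relevant sets:
  FOLLOW(C') = { $ }

For C':
  PREDICT(C' → '*' X C') = { '*' }
  PREDICT(C' → ε) = { $ }
For X:
  PREDICT(X → id) = { 'id' }
  PREDICT(X → a) = { 'a' }
  PREDICT(X → x) = { 'x' }
  PREDICT(X → y) = { 'y' }
C has a single production, so nothing to check there.

All predict sets are disjoint. The grammar IS LL(1).

Answer: Yes, the grammar is LL(1).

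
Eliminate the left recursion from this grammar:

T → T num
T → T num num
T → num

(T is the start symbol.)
T → num T'
T' → num T'
T' → num num T'
T' → ε

T is directly left-recursive. The standard transformation for
  A → A α₁ | ... | A α_m | β₁ | ... | β_n
is
  A  → β₁ A' | ... | β_n A'
  A' → α₁ A' | ... | α_m A' | ε

T → num becomes T → num T'
T → T num becomes T' → num T'
T → T num num becomes T' → num num T'
Add T' → ε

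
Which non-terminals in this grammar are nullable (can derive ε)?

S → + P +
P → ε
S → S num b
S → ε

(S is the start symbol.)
{ 'P', 'S' }

A non-terminal is nullable if it can derive ε (the empty string): either it has an ε-production, or it has a production whose right-hand side consists entirely of nullable non-terminals.

ε-productions: P → ε, S → ε
So P, S are immediately nullable.
Every non-terminal is now nullable.
Nullable = { 'P', 'S' }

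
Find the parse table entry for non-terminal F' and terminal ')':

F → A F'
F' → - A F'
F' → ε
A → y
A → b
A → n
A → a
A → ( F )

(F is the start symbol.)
F' → ε

To find M[F', ')'], we find productions for F' where ')' is in the predict set (PREDICT(N → α) = (FIRST(α) \ {ε}) ∪ (FOLLOW(N) if α ⇒* ε)).

Relevant sets:
  FOLLOW(F') = { $, ')' }

F' → - A F': PREDICT = { '-' }
F' → ε: PREDICT = { $, ')' }
  ')' is in predict set, so this production goes in M[F', ')']

M[F', ')'] = F' → ε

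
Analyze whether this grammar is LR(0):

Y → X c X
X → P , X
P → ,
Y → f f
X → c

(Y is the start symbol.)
Yes, the grammar is LR(0)

A grammar is LR(0) if no state in the canonical LR(0) collection has:
  - both a shift item (dot before a terminal) and a complete item (shift-reduce conflict), or
  - two or more complete items (reduce-reduce conflict; the accept item [Y' → Y .] counts as a complete item here).

Augment with Y' → Y and build the canonical LR(0) collection (I0 = CLOSURE({[Y' → . Y]}), then GOTO on every symbol after a dot until no new states appear). It has 12 states:
  I0: { [P → . ,], [X → . P , X], [X → . c], [Y → . X c X], [Y → . f f], [Y' → . Y] }  — shift
  I1: { [P → , .] }  — reduce
  I2: { [X → P . , X] }  — shift
  I3: { [Y → X . c X] }  — shift
  I4: { [Y' → Y .] }  — accept
  I5: { [X → c .] }  — reduce
  I6: { [Y → f . f] }  — shift
  I7: { [Y → f f .] }  — reduce
  I8: { [P → . ,], [X → . P , X], [X → . c], [Y → X c . X] }  — shift
  I9: { [Y → X c X .] }  — reduce
  I10: { [P → . ,], [X → . P , X], [X → . c], [X → P , . X] }  — shift
  I11: { [X → P , X .] }  — reduce

Every state is either a pure shift/goto state or contains exactly one complete item and nothing to shift — no conflicts. The grammar is LR(0).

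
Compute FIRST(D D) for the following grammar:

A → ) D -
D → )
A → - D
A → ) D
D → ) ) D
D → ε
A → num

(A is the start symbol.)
FIRST sets of the non-terminals involved (from the grammar, by fixed-point iteration):
  FIRST(D) = { ')', ε }

To compute FIRST(D D), process the symbols left to right:
Symbol D is a non-terminal. Add FIRST(D) \ {ε} = { ')' }
D is nullable (ε ∈ FIRST(D)), continue to the next symbol.
Symbol D is a non-terminal. Add FIRST(D) \ {ε} = { ')' }
D is nullable (ε ∈ FIRST(D)), continue to the next symbol.
All symbols are nullable, so ε is in the result.
FIRST(D D) = { ')', ε }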